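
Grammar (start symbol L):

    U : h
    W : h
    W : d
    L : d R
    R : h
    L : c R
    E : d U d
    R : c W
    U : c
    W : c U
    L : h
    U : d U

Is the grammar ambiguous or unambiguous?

Unambiguous

Only L, R, W, U are reachable from L; ignoring the rest: Each reachable nonterminal has at most one production per leading terminal, and all productions are right-linear; the derivation is determined token-by-token.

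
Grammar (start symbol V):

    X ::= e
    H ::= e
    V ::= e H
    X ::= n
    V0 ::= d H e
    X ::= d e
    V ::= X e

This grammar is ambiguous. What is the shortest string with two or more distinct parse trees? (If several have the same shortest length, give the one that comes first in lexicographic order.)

e e

length 2: e e has 2 parse trees

Two derivations of e e:
  V ⇒ e H ⇒ e e
  V ⇒ X e ⇒ e e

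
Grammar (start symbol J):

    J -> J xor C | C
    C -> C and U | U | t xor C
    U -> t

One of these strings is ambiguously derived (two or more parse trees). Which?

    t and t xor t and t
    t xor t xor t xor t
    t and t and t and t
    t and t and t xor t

t xor t xor t xor t

t and t xor t and t: 1 tree
t xor t xor t xor t: 8 trees
t and t and t and t: 1 tree
t and t and t xor t: 1 tree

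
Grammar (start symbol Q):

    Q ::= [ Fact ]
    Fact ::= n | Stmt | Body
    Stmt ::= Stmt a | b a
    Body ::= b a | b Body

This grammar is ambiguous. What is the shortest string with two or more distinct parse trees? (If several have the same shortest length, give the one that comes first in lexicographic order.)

length 3: no string has ≥2 trees
length 4: [ b a ] has 2 parse trees

Two derivations of [ b a ]:
  Q ⇒ [ Fact ] ⇒ [ Stmt ] ⇒ [ b a ]
  Q ⇒ [ Fact ] ⇒ [ Body ] ⇒ [ b a ]

[ b a ]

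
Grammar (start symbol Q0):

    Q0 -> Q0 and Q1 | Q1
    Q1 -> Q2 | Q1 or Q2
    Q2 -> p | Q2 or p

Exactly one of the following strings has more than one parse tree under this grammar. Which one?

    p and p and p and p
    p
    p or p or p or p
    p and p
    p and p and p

p or p or p or p

p and p and p and p: 1 tree
p: 1 tree
p or p or p or p: 8 trees
p and p: 1 tree
p and p and p: 1 tree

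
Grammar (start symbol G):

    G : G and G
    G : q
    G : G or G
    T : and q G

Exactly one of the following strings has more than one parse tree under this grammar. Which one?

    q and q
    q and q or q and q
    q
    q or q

q and q: 1 tree
q and q or q and q: 5 trees
q: 1 tree
q or q: 1 tree

q and q or q and q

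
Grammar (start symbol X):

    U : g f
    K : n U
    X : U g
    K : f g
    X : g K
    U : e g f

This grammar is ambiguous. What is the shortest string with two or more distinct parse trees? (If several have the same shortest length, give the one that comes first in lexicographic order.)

length 3: g f g has 2 parse trees

Two derivations of g f g:
  X ⇒ U g ⇒ g f g
  X ⇒ g K ⇒ g f g

g f g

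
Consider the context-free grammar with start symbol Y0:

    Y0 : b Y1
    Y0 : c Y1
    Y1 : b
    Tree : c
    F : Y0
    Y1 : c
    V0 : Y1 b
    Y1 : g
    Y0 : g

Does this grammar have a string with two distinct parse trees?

(Tree, F, V0 are unreachable from Y0, so their rules don't affect L(Y0).) Restricted to the reachable nonterminals, every rule has the form A → t or A → t B, and no two rules for the same A share a first terminal. The grammar encodes a DFA — one run per string.

Unambiguous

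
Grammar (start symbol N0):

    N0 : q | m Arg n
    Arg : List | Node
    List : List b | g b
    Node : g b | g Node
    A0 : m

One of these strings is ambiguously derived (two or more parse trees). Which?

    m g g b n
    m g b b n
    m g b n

m g g b n: 1 tree
m g b b n: 1 tree
m g b n: 2 trees

m g b n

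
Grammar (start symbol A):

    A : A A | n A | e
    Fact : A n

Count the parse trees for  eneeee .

Parse trees for eneeee (showing first 6 of 28):
  [A [A e] [A [A n [A e]] [A [A e] [A [A e] [A e]]]]]
  [A [A e] [A [A n [A e]] [A [A [A e] [A e]] [A e]]]]
  [A [A e] [A [A [A n [A e]] [A e]] [A [A e] [A e]]]]
  [A [A e] [A [A n [A [A e] [A e]]] [A [A e] [A e]]]]
  [A [A e] [A [A [A n [A e]] [A [A e] [A e]]] [A e]]]
  [A [A e] [A [A [A [A n [A e]] [A e]] [A e]] [A e]]]

28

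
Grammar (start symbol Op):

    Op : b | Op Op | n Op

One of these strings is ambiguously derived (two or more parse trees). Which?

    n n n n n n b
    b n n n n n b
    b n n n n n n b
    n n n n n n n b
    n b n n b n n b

n n n n n n b: 1 tree
b n n n n n b: 1 tree
b n n n n n n b: 1 tree
n n n n n n n b: 1 tree
n b n n b n n b: 9 trees

n b n n b n n b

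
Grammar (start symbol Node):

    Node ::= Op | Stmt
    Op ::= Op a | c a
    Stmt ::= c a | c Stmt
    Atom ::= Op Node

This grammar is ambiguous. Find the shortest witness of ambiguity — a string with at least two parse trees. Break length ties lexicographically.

c a

length 2: c a has 2 parse trees

Two derivations of c a:
  Node ⇒ Op ⇒ c a
  Node ⇒ Stmt ⇒ c a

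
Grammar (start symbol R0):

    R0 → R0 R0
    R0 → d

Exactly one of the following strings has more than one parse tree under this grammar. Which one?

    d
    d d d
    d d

d: 1 tree
d d d: 2 trees
d d: 1 tree

d d d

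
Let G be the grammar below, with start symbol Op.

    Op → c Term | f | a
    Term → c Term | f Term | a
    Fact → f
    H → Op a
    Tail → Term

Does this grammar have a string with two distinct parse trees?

(Fact, H, Tail are unreachable from Op, so their rules don't affect L(Op).) The reachable rules are right-linear with at most one rule per (nonterminal, next-terminal) pair. Each input token forces the next rule, so parsing is deterministic.

Unambiguous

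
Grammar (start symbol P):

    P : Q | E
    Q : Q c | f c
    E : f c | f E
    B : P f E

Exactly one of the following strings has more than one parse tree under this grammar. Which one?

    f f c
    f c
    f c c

f f c: 1 tree
f c: 2 trees
f c c: 1 tree

f c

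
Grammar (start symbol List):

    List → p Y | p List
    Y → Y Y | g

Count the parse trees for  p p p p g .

Parse trees for p p p p g:
  [List p [List p [List p [List p [Y g]]]]]

1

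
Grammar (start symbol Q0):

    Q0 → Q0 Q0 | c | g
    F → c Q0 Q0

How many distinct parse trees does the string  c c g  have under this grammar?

Parse trees for c c g:
  [Q0 [Q0 c] [Q0 [Q0 c] [Q0 g]]]
  [Q0 [Q0 [Q0 c] [Q0 c]] [Q0 g]]

2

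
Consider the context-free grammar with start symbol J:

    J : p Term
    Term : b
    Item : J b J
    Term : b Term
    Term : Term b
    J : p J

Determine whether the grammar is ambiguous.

Ambiguous

Witness: p b b

Derivation 1: J ⇒ p Term ⇒ p b Term ⇒ p b b
Derivation 2: J ⇒ p Term ⇒ p Term b ⇒ p b b

Two distinct leftmost derivations for the same string.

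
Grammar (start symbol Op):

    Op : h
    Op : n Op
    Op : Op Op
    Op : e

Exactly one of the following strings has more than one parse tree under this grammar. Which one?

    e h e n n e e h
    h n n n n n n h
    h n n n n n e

e h e n n e e h

e h e n n e e h: 95 trees
h n n n n n n h: 1 tree
h n n n n n e: 1 tree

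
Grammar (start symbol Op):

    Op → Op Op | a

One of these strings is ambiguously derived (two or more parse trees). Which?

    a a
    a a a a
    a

a a a a

a a: 1 tree
a a a a: 5 trees
a: 1 tree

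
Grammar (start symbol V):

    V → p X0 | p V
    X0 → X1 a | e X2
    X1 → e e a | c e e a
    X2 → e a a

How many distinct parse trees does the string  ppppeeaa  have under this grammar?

Parse trees for ppppeeaa:
  [V p [V p [V p [V p [X0 [X1 e e a] a]]]]]
  [V p [V p [V p [V p [X0 e [X2 e a a]]]]]]

2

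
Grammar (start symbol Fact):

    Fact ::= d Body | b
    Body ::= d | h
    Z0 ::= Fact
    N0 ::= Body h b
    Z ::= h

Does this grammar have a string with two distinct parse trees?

(Z0, N0, Z are unreachable from Fact, so their rules don't affect L(Fact).) Each reachable nonterminal has at most one production per leading terminal, and all productions are right-linear; the derivation is determined token-by-token.

Unambiguous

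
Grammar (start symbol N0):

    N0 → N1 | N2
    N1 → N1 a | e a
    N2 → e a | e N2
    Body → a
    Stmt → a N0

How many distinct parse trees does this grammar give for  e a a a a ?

1

Parse trees for e a a a a:
  [N0 [N1 [N1 [N1 [N1 e a] a] a] a]]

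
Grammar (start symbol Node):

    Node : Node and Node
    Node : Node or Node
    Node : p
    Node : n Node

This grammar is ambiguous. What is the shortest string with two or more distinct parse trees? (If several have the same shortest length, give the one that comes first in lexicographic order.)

n p and p

length 1: no string has ≥2 trees
length 2: no string has ≥2 trees
length 3: no string has ≥2 trees
length 4: n p and p has 2 parse trees

Two derivations of n p and p:
  Node ⇒ Node and Node ⇒ n Node and Node ⇒ n p and Node ⇒ n p and p
  Node ⇒ n Node ⇒ n Node and Node ⇒ n p and Node ⇒ n p and p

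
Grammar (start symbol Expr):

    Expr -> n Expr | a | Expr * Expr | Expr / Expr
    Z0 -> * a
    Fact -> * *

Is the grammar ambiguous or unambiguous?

Witness: n a * a

Derivation 1: Expr ⇒ n Expr ⇒ n Expr * Expr ⇒ n a * Expr ⇒ n a * a
Derivation 2: Expr ⇒ Expr * Expr ⇒ n Expr * Expr ⇒ n a * Expr ⇒ n a * a

Two distinct leftmost derivations for the same string.

Ambiguous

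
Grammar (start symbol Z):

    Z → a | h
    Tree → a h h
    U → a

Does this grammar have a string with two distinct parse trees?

(Tree, U are unreachable from Z, so their rules don't affect L(Z).) Each reachable nonterminal has at most one production per leading terminal, and all productions are right-linear; the derivation is determined token-by-token.

Unambiguous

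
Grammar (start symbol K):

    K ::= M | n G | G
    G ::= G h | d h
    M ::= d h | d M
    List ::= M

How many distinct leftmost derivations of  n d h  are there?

1

Parse trees for n d h:
  [K n [G d h]]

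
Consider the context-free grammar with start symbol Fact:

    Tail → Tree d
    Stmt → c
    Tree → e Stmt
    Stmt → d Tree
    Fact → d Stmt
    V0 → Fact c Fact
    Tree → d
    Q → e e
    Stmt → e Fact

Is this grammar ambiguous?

Only Fact, Stmt, Tree are reachable from Fact; ignoring the rest: The reachable rules are right-linear with at most one rule per (nonterminal, next-terminal) pair. Each input token forces the next rule, so parsing is deterministic.

Unambiguous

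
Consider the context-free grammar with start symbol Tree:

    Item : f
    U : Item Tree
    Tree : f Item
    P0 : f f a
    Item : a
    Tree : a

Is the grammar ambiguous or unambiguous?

Only Tree, Item are reachable from Tree; ignoring the rest: Each reachable nonterminal has at most one production per leading terminal, and all productions are right-linear; the derivation is determined token-by-token.

Unambiguous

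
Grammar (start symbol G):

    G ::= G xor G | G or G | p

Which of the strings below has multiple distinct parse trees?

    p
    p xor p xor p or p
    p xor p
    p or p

p: 1 tree
p xor p xor p or p: 5 trees
p xor p: 1 tree
p or p: 1 tree

p xor p xor p or p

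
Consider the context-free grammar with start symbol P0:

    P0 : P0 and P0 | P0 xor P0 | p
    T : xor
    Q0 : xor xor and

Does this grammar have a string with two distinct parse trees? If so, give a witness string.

Witness: p and p and p

Derivation 1: P0 ⇒ P0 and P0 ⇒ P0 and P0 and P0 ⇒ p and P0 and P0 ⇒ p and p and P0 ⇒ p and p and p
Derivation 2: P0 ⇒ P0 and P0 ⇒ p and P0 ⇒ p and P0 and P0 ⇒ p and p and P0 ⇒ p and p and p

Two distinct leftmost derivations for the same string.

Ambiguous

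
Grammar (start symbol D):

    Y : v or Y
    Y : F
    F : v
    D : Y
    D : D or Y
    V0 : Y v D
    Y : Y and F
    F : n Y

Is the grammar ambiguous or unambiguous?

Ambiguous

Witness: v or v

Derivation 1: D ⇒ Y ⇒ v or Y ⇒ v or F ⇒ v or v
Derivation 2: D ⇒ D or Y ⇒ Y or Y ⇒ F or Y ⇒ v or Y ⇒ v or F ⇒ v or v

Two distinct leftmost derivations for the same string.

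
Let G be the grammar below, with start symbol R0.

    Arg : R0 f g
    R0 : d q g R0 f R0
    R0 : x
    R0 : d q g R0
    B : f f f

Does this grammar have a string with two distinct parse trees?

Witness: d q g d q g x f x

Derivation 1: R0 ⇒ d q g R0 f R0 ⇒ d q g d q g R0 f R0 ⇒ d q g d q g x f R0 ⇒ d q g d q g x f x
Derivation 2: R0 ⇒ d q g R0 ⇒ d q g d q g R0 f R0 ⇒ d q g d q g x f R0 ⇒ d q g d q g x f x

Two distinct leftmost derivations for the same string.

Ambiguous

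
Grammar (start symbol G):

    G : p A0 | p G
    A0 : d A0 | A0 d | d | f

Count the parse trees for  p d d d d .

8

Parse trees for p d d d d:
  [G p [A0 d [A0 d [A0 d [A0 d]]]]]
  [G p [A0 d [A0 d [A0 [A0 d] d]]]]
  [G p [A0 d [A0 [A0 d [A0 d]] d]]]
  [G p [A0 d [A0 [A0 [A0 d] d] d]]]
  [G p [A0 [A0 d [A0 d [A0 d]]] d]]
  [G p [A0 [A0 d [A0 [A0 d] d]] d]]
  [G p [A0 [A0 [A0 d [A0 d]] d] d]]
  [G p [A0 [A0 [A0 [A0 d] d] d] d]]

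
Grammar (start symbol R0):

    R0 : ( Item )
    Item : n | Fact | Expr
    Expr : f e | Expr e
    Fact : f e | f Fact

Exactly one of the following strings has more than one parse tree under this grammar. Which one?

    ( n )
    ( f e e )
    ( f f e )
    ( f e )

( f e )

( n ): 1 tree
( f e e ): 1 tree
( f f e ): 1 tree
( f e ): 2 trees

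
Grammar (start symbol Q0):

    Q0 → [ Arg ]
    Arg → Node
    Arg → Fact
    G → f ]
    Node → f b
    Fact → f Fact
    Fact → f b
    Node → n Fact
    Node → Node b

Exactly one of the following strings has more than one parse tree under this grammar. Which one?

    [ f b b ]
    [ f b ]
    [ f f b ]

[ f b b ]: 1 tree
[ f b ]: 2 trees
[ f f b ]: 1 tree

[ f b ]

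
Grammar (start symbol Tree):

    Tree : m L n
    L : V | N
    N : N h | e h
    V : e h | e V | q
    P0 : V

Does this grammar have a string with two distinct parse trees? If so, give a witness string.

Witness: m e h n

Derivation 1: Tree ⇒ m L n ⇒ m V n ⇒ m e h n
Derivation 2: Tree ⇒ m L n ⇒ m N n ⇒ m e h n

Two distinct leftmost derivations for the same string.

Ambiguous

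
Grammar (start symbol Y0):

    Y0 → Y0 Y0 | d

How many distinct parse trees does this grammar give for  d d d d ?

Parse trees for d d d d:
  [Y0 [Y0 d] [Y0 [Y0 d] [Y0 [Y0 d] [Y0 d]]]]
  [Y0 [Y0 d] [Y0 [Y0 [Y0 d] [Y0 d]] [Y0 d]]]
  [Y0 [Y0 [Y0 d] [Y0 d]] [Y0 [Y0 d] [Y0 d]]]
  [Y0 [Y0 [Y0 d] [Y0 [Y0 d] [Y0 d]]] [Y0 d]]
  [Y0 [Y0 [Y0 [Y0 d] [Y0 d]] [Y0 d]] [Y0 d]]

5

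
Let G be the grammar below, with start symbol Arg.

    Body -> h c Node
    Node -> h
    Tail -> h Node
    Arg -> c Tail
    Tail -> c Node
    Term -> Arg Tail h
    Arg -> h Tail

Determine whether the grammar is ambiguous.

(Term, Body are unreachable from Arg, so their rules don't affect L(Arg).) The reachable rules are right-linear with at most one rule per (nonterminal, next-terminal) pair. Each input token forces the next rule, so parsing is deterministic.

Unambiguous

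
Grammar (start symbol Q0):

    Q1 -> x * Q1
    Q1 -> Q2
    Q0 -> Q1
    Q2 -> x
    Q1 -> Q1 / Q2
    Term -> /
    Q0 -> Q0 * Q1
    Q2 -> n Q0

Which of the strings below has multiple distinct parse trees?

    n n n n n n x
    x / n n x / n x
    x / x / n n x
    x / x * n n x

n n n n n n x: 1 tree
x / n n x / n x: 3 trees
x / x / n n x: 1 tree
x / x * n n x: 1 tree

x / n n x / n x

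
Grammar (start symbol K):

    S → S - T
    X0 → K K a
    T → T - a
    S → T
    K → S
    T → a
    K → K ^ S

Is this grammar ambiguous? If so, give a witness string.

Ambiguous

Witness: a - a

Derivation 1: K ⇒ S ⇒ S - T ⇒ T - T ⇒ a - T ⇒ a - a
Derivation 2: K ⇒ S ⇒ T ⇒ T - a ⇒ a - a

Two distinct leftmost derivations for the same string.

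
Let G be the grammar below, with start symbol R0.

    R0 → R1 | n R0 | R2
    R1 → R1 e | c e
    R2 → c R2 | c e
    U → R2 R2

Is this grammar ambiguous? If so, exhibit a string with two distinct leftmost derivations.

Witness: c e

Derivation 1: R0 ⇒ R1 ⇒ c e
Derivation 2: R0 ⇒ R2 ⇒ c e

Two distinct leftmost derivations for the same string.

Ambiguous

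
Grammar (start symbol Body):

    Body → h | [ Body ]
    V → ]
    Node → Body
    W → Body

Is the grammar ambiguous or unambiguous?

Unambiguous

Only Body is reachable from Body; ignoring the rest: Each string is a nest of matched brackets around a single atom. An opening bracket forces the recursive rule; an atom forces the base rule.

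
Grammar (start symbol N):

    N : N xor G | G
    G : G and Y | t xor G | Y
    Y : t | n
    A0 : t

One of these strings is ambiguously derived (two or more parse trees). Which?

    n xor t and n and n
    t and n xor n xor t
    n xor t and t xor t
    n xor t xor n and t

n xor t and n and n: 1 tree
t and n xor n xor t: 1 tree
n xor t and t xor t: 1 tree
n xor t xor n and t: 3 trees

n xor t xor n and t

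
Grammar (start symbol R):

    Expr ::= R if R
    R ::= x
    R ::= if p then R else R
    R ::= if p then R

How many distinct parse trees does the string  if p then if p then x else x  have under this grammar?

Parse trees for if p then if p then x else x:
  [R if p then [R if p then [R x]] else [R x]]
  [R if p then [R if p then [R x] else [R x]]]

2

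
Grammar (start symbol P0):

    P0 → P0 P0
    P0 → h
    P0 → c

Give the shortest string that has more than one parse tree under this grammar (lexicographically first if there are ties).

c c c

length 1: no string has ≥2 trees
length 2: no string has ≥2 trees
length 3: c c c has 2 parse trees

Two derivations of c c c:
  P0 ⇒ P0 P0 ⇒ P0 P0 P0 ⇒ c P0 P0 ⇒ c c P0 ⇒ c c c
  P0 ⇒ P0 P0 ⇒ c P0 ⇒ c P0 P0 ⇒ c c P0 ⇒ c c c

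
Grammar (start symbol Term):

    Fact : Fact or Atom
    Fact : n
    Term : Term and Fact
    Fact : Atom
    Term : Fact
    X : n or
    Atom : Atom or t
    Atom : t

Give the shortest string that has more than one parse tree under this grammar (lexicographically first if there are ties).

t or t

length 1: no string has ≥2 trees
length 3: t or t has 2 parse trees

Two derivations of t or t:
  Term ⇒ Fact ⇒ Fact or Atom ⇒ Atom or Atom ⇒ t or Atom ⇒ t or t
  Term ⇒ Fact ⇒ Atom ⇒ Atom or t ⇒ t or t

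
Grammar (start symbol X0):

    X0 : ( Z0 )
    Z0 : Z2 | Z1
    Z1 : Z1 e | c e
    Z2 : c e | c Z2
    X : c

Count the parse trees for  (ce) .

2

Parse trees for (ce):
  [X0 ( [Z0 [Z2 c e]] )]
  [X0 ( [Z0 [Z1 c e]] )]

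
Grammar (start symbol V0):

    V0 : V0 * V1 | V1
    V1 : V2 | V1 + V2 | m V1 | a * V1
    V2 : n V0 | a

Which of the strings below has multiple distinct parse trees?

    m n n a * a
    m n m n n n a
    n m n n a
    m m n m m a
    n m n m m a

m n n a * a

m n n a * a: 4 trees
m n m n n n a: 1 tree
n m n n a: 1 tree
m m n m m a: 1 tree
n m n m m a: 1 tree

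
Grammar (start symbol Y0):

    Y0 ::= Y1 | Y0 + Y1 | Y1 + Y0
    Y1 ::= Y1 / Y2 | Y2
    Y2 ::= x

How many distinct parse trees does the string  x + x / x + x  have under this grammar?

Parse trees for x + x / x + x:
  [Y0 [Y0 [Y0 [Y1 [Y2 x]]] + [Y1 [Y1 [Y2 x]] / [Y2 x]]] + [Y1 [Y2 x]]]
  [Y0 [Y0 [Y1 [Y2 x]] + [Y0 [Y1 [Y1 [Y2 x]] / [Y2 x]]]] + [Y1 [Y2 x]]]
  [Y0 [Y1 [Y2 x]] + [Y0 [Y0 [Y1 [Y1 [Y2 x]] / [Y2 x]]] + [Y1 [Y2 x]]]]
  [Y0 [Y1 [Y2 x]] + [Y0 [Y1 [Y1 [Y2 x]] / [Y2 x]] + [Y0 [Y1 [Y2 x]]]]]

4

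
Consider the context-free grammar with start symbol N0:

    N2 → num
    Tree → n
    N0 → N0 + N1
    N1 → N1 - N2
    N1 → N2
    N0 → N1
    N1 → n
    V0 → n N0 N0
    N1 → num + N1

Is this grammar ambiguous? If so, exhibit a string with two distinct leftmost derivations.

Ambiguous

Witness: num + n

Derivation 1: N0 ⇒ N0 + N1 ⇒ N1 + N1 ⇒ N2 + N1 ⇒ num + N1 ⇒ num + n
Derivation 2: N0 ⇒ N1 ⇒ num + N1 ⇒ num + n

Two distinct leftmost derivations for the same string.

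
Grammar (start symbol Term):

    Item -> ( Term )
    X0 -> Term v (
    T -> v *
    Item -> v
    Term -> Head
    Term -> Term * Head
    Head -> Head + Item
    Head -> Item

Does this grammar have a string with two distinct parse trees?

Unambiguous

(X0, T are unreachable from Term, so their rules don't affect L(Term).) Term → Term * Head | Head  ;  Head → Head + Item | Item  — a left-associative chain with Item at the bottom. Each string factors uniquely by precedence.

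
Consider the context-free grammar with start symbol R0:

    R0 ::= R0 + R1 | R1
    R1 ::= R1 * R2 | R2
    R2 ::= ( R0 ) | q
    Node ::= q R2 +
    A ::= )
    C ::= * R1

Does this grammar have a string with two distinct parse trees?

Only R0, R1, R2 are reachable from R0; ignoring the rest: R0 → R0 + R1 | R1  ;  R1 → R1 * R2 | R2  — a left-associative chain with R2 at the bottom. Each string factors uniquely by precedence.

Unambiguous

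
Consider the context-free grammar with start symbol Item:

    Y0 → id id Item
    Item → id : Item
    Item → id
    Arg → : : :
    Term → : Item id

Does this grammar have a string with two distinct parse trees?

Unambiguous

(Term, Y0, Arg are unreachable from Item, so their rules don't affect L(Item).) Right-recursive list with a separator: after each atom, whether the separator follows determines the rule. One parse per string.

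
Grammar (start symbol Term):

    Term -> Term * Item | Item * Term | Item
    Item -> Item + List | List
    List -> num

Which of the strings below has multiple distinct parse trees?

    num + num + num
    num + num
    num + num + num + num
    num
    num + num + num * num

num + num + num: 1 tree
num + num: 1 tree
num + num + num + num: 1 tree
num: 1 tree
num + num + num * num: 2 trees

num + num + num * num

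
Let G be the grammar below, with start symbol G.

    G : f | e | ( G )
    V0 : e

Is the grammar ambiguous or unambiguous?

Unambiguous

(V0 is unreachable from G, so its rules don't affect L(G).) L(G) is { openⁿ atom closeⁿ : n ≥ 0 }. The bracket depth fixes n, and the derivation is forced at every step.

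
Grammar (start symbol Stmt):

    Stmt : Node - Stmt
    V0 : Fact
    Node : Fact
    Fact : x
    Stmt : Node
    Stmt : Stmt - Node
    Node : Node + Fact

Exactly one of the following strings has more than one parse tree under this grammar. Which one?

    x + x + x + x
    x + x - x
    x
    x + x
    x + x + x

x + x + x + x: 1 tree
x + x - x: 2 trees
x: 1 tree
x + x: 1 tree
x + x + x: 1 tree

x + x - x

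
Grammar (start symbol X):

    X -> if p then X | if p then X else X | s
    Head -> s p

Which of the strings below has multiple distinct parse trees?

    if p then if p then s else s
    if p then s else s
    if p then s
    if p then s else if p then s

if p then if p then s else s: 2 trees
if p then s else s: 1 tree
if p then s: 1 tree
if p then s else if p then s: 1 tree

if p then if p then s else s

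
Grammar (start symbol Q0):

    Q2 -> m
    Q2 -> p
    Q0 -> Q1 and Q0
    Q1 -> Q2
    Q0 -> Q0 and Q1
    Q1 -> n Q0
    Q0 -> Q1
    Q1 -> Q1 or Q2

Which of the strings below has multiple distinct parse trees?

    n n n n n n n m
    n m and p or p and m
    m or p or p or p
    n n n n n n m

n n n n n n n m: 1 tree
n m and p or p and m: 16 trees
m or p or p or p: 1 tree
n n n n n n m: 1 tree

n m and p or p and m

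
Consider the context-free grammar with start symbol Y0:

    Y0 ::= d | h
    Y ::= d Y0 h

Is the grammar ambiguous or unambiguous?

Only Y0 is reachable from Y0; ignoring the rest: Each reachable nonterminal has at most one production per leading terminal, and all productions are right-linear; the derivation is determined token-by-token.

Unambiguous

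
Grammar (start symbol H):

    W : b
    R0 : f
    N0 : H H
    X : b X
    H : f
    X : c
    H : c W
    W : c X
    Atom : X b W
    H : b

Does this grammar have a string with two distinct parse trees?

(Atom, R0, N0 are unreachable from H, so their rules don't affect L(H).) Restricted to the reachable nonterminals, every rule has the form A → t or A → t B, and no two rules for the same A share a first terminal. The grammar encodes a DFA — one run per string.

Unambiguous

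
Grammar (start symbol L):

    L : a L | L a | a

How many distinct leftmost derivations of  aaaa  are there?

8

Parse trees for aaaa:
  [L a [L a [L a [L a]]]]
  [L a [L a [L [L a] a]]]
  [L a [L [L a [L a]] a]]
  [L a [L [L [L a] a] a]]
  [L [L a [L a [L a]]] a]
  [L [L a [L [L a] a]] a]
  [L [L [L a [L a]] a] a]
  [L [L [L [L a] a] a] a]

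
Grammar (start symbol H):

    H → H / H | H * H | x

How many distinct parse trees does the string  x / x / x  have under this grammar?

Parse trees for x / x / x:
  [H [H x] / [H [H x] / [H x]]]
  [H [H [H x] / [H x]] / [H x]]

2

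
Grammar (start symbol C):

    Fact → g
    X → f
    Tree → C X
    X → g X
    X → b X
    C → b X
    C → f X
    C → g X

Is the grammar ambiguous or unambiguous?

(Tree, Fact are unreachable from C, so their rules don't affect L(C).) The reachable rules are right-linear with at most one rule per (nonterminal, next-terminal) pair. Each input token forces the next rule, so parsing is deterministic.

Unambiguous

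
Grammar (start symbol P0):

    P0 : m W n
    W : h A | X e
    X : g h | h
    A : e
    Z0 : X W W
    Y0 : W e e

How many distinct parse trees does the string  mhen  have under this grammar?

Parse trees for mhen:
  [P0 m [W h [A e]] n]
  [P0 m [W [X h] e] n]

2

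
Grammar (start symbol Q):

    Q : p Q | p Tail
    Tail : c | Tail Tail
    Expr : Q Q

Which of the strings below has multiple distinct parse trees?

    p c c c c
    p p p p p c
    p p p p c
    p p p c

p c c c c

p c c c c: 5 trees
p p p p p c: 1 tree
p p p p c: 1 tree
p p p c: 1 tree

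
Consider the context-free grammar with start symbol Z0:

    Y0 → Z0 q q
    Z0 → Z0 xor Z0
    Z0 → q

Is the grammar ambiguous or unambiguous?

Ambiguous

Witness: q xor q xor q

Derivation 1: Z0 ⇒ Z0 xor Z0 ⇒ Z0 xor Z0 xor Z0 ⇒ q xor Z0 xor Z0 ⇒ q xor q xor Z0 ⇒ q xor q xor q
Derivation 2: Z0 ⇒ Z0 xor Z0 ⇒ q xor Z0 ⇒ q xor Z0 xor Z0 ⇒ q xor q xor Z0 ⇒ q xor q xor q

Two distinct leftmost derivations for the same string.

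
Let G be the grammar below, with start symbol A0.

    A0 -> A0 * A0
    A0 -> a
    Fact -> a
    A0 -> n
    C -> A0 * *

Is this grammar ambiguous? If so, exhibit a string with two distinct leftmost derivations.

Ambiguous

Witness: a * a * a

Derivation 1: A0 ⇒ A0 * A0 ⇒ A0 * A0 * A0 ⇒ a * A0 * A0 ⇒ a * a * A0 ⇒ a * a * a
Derivation 2: A0 ⇒ A0 * A0 ⇒ a * A0 ⇒ a * A0 * A0 ⇒ a * a * A0 ⇒ a * a * a

Two distinct leftmost derivations for the same string.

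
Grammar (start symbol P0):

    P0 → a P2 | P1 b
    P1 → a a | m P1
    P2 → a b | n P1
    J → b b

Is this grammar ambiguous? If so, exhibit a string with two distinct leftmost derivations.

Ambiguous

Witness: a a b

Derivation 1: P0 ⇒ a P2 ⇒ a a b
Derivation 2: P0 ⇒ P1 b ⇒ a a b

Two distinct leftmost derivations for the same string.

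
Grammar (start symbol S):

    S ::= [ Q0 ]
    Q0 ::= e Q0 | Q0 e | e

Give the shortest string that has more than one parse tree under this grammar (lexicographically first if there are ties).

[ e e ]

length 3: no string has ≥2 trees
length 4: [ e e ] has 2 parse trees

Two derivations of [ e e ]:
  S ⇒ [ Q0 ] ⇒ [ e Q0 ] ⇒ [ e e ]
  S ⇒ [ Q0 ] ⇒ [ Q0 e ] ⇒ [ e e ]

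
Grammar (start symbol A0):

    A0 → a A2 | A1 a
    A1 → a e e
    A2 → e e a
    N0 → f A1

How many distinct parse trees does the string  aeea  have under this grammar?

2

Parse trees for aeea:
  [A0 a [A2 e e a]]
  [A0 [A1 a e e] a]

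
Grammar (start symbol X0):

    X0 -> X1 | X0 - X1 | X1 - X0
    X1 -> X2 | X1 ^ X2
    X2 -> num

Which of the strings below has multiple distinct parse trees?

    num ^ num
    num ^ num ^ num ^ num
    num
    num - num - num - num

num - num - num - num

num ^ num: 1 tree
num ^ num ^ num ^ num: 1 tree
num: 1 tree
num - num - num - num: 8 trees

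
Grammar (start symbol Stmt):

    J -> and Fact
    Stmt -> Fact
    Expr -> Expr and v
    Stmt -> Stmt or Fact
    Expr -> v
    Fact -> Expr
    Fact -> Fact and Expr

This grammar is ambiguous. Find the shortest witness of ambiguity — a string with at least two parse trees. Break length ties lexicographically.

length 1: no string has ≥2 trees
length 3: v and v has 2 parse trees

Two derivations of v and v:
  Stmt ⇒ Fact ⇒ Expr ⇒ Expr and v ⇒ v and v
  Stmt ⇒ Fact ⇒ Fact and Expr ⇒ Expr and Expr ⇒ v and Expr ⇒ v and v

v and v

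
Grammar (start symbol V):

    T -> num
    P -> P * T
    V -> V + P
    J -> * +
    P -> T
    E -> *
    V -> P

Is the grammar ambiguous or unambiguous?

(E, J are unreachable from V, so their rules don't affect L(V).) This is a standard precedence ladder (V over P over T), with each level left-recursive on its own operator ('+' at V, '*' at P). That structure is LR(1), hence unambiguous.

Unambiguous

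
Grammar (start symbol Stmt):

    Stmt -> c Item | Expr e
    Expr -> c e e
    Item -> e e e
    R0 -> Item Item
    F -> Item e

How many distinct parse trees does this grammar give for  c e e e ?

Parse trees for c e e e:
  [Stmt c [Item e e e]]
  [Stmt [Expr c e e] e]

2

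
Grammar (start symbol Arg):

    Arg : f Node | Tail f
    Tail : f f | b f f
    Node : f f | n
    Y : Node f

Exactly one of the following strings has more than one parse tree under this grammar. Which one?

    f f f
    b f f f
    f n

f f f

f f f: 2 trees
b f f f: 1 tree
f n: 1 tree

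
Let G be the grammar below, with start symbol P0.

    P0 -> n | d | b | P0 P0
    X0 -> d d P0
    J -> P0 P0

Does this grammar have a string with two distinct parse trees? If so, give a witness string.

Witness: b b b

Derivation 1: P0 ⇒ P0 P0 ⇒ b P0 ⇒ b P0 P0 ⇒ b b P0 ⇒ b b b
Derivation 2: P0 ⇒ P0 P0 ⇒ P0 P0 P0 ⇒ b P0 P0 ⇒ b b P0 ⇒ b b b

Two distinct leftmost derivations for the same string.

Ambiguous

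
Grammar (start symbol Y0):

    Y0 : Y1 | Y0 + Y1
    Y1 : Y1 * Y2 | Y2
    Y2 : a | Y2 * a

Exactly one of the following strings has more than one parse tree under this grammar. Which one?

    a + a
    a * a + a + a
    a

a * a + a + a

a + a: 1 tree
a * a + a + a: 2 trees
a: 1 tree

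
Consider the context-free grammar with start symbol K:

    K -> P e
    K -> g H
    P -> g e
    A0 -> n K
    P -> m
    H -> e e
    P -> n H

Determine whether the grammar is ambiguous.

Witness: g e e

Derivation 1: K ⇒ P e ⇒ g e e
Derivation 2: K ⇒ g H ⇒ g e e

Two distinct leftmost derivations for the same string.

Ambiguous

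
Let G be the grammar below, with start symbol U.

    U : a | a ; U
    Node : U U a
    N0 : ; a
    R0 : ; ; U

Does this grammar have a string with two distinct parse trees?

Only U is reachable from U; ignoring the rest: Right-recursive list with a separator: after each atom, whether the separator follows determines the rule. One parse per string.

Unambiguous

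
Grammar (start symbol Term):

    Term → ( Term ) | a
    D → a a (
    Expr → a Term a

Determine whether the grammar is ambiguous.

Unambiguous

Only Term is reachable from Term; ignoring the rest: Each string is a nest of matched brackets around a single atom. An opening bracket forces the recursive rule; an atom forces the base rule.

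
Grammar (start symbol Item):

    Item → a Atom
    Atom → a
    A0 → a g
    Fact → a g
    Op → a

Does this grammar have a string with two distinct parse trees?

Only Item, Atom are reachable from Item; ignoring the rest: Restricted to the reachable nonterminals, every rule has the form A → t or A → t B, and no two rules for the same A share a first terminal. The grammar encodes a DFA — one run per string.

Unambiguous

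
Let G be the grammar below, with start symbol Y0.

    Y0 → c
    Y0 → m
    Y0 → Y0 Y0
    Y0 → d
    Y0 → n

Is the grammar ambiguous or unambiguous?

Ambiguous

Witness: c c c

Derivation 1: Y0 ⇒ Y0 Y0 ⇒ c Y0 ⇒ c Y0 Y0 ⇒ c c Y0 ⇒ c c c
Derivation 2: Y0 ⇒ Y0 Y0 ⇒ Y0 Y0 Y0 ⇒ c Y0 Y0 ⇒ c c Y0 ⇒ c c c

Two distinct leftmost derivations for the same string.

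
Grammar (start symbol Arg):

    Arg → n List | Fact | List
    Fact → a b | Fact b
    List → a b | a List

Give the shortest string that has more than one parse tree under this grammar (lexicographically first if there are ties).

length 2: a b has 2 parse trees

Two derivations of a b:
  Arg ⇒ Fact ⇒ a b
  Arg ⇒ List ⇒ a b

a b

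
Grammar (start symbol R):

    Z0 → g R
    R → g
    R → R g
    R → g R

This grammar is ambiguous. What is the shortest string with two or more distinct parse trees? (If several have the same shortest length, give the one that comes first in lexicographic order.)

length 1: no string has ≥2 trees
length 2: g g has 2 parse trees

Two derivations of g g:
  R ⇒ R g ⇒ g g
  R ⇒ g R ⇒ g g

g g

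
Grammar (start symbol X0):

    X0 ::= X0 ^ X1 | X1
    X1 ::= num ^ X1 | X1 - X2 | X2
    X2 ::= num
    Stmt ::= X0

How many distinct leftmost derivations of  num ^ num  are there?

Parse trees for num ^ num:
  [X0 [X0 [X1 [X2 num]]] ^ [X1 [X2 num]]]
  [X0 [X1 num ^ [X1 [X2 num]]]]

2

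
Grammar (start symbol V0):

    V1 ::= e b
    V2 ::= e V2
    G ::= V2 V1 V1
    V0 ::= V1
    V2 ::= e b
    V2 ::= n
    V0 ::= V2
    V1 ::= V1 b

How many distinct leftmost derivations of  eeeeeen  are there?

Parse trees for eeeeeen:
  [V0 [V2 e [V2 e [V2 e [V2 e [V2 e [V2 e [V2 n]]]]]]]]

1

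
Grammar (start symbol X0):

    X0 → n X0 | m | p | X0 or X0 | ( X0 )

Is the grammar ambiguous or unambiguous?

Ambiguous

Witness: n m or m

Derivation 1: X0 ⇒ n X0 ⇒ n X0 or X0 ⇒ n m or X0 ⇒ n m or m
Derivation 2: X0 ⇒ X0 or X0 ⇒ n X0 or X0 ⇒ n m or X0 ⇒ n m or m

Two distinct leftmost derivations for the same string.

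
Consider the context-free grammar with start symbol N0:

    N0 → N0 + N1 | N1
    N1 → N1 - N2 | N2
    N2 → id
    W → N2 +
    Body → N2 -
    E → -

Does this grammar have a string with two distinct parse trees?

Only N0, N1, N2 are reachable from N0; ignoring the rest: N0 → N0 + N1 | N1  ;  N1 → N1 - N2 | N2  — a left-associative chain with N2 at the bottom. Each string factors uniquely by precedence.

Unambiguous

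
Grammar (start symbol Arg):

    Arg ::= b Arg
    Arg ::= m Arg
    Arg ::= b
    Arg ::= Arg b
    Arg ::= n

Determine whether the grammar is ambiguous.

Ambiguous

Witness: b b

Derivation 1: Arg ⇒ b Arg ⇒ b b
Derivation 2: Arg ⇒ Arg b ⇒ b b

Two distinct leftmost derivations for the same string.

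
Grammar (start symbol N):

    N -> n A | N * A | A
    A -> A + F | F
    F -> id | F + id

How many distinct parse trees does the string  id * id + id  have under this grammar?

Parse trees for id * id + id:
  [N [N [A [F id]]] * [A [A [F id]] + [F id]]]
  [N [N [A [F id]]] * [A [F [F id] + id]]]

2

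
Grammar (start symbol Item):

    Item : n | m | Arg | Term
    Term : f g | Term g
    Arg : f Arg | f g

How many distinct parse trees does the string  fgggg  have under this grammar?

1

Parse trees for fgggg:
  [Item [Term [Term [Term [Term f g] g] g] g]]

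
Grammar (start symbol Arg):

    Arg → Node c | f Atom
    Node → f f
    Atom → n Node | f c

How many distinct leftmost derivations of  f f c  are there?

Parse trees for f f c:
  [Arg [Node f f] c]
  [Arg f [Atom f c]]

2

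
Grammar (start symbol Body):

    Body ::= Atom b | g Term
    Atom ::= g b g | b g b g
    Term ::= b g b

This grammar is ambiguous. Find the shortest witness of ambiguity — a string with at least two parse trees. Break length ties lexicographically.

length 4: g b g b has 2 parse trees

Two derivations of g b g b:
  Body ⇒ Atom b ⇒ g b g b
  Body ⇒ g Term ⇒ g b g b

g b g b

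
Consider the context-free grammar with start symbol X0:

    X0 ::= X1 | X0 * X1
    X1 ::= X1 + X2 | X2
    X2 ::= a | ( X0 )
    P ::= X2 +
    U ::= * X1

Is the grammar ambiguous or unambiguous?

Only X0, X1, X2 are reachable from X0; ignoring the rest: This is a standard precedence ladder (X0 over X1 over X2), with each level left-recursive on its own operator ('*' at X0, '+' at X1). That structure is LR(1), hence unambiguous.

Unambiguous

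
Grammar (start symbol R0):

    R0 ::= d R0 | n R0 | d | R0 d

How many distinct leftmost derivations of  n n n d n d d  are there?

7

Parse trees for n n n d n d d:
  [R0 n [R0 n [R0 n [R0 d [R0 n [R0 d [R0 d]]]]]]]
  [R0 n [R0 n [R0 n [R0 d [R0 n [R0 [R0 d] d]]]]]]
  [R0 n [R0 n [R0 n [R0 d [R0 [R0 n [R0 d]] d]]]]]
  [R0 n [R0 n [R0 n [R0 [R0 d [R0 n [R0 d]]] d]]]]
  [R0 n [R0 n [R0 [R0 n [R0 d [R0 n [R0 d]]]] d]]]
  [R0 n [R0 [R0 n [R0 n [R0 d [R0 n [R0 d]]]]] d]]
  [R0 [R0 n [R0 n [R0 n [R0 d [R0 n [R0 d]]]]]] d]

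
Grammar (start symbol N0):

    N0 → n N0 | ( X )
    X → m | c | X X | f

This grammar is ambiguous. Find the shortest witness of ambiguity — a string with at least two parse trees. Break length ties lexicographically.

length 3: no string has ≥2 trees
length 4: no string has ≥2 trees
length 5: ( c c c ) has 2 parse trees

Two derivations of ( c c c ):
  N0 ⇒ ( X ) ⇒ ( X X ) ⇒ ( c X ) ⇒ ( c X X ) ⇒ ( c c X ) ⇒ ( c c c )
  N0 ⇒ ( X ) ⇒ ( X X ) ⇒ ( X X X ) ⇒ ( c X X ) ⇒ ( c c X ) ⇒ ( c c c )

( c c c )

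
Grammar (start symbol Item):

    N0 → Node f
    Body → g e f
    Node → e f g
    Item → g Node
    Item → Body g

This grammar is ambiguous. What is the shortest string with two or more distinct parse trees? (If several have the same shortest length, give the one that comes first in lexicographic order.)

g e f g

length 4: g e f g has 2 parse trees

Two derivations of g e f g:
  Item ⇒ g Node ⇒ g e f g
  Item ⇒ Body g ⇒ g e f g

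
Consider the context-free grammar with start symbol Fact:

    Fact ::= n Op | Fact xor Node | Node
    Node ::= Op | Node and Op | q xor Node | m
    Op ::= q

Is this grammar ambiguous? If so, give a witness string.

Witness: q xor m

Derivation 1: Fact ⇒ Fact xor Node ⇒ Node xor Node ⇒ Op xor Node ⇒ q xor Node ⇒ q xor m
Derivation 2: Fact ⇒ Node ⇒ q xor Node ⇒ q xor m

Two distinct leftmost derivations for the same string.

Ambiguous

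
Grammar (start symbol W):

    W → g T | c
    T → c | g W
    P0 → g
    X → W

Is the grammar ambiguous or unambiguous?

Unambiguous

(P0, X are unreachable from W, so their rules don't affect L(W).) Restricted to the reachable nonterminals, every rule has the form A → t or A → t B, and no two rules for the same A share a first terminal. The grammar encodes a DFA — one run per string.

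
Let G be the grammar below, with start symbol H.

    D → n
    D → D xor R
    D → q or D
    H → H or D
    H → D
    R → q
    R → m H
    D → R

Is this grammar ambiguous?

Ambiguous

Witness: q or n

Derivation 1: H ⇒ H or D ⇒ D or D ⇒ R or D ⇒ q or D ⇒ q or n
Derivation 2: H ⇒ D ⇒ q or D ⇒ q or n

Two distinct leftmost derivations for the same string.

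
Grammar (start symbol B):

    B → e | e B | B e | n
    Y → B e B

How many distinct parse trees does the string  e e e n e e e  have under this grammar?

20

Parse trees for e e e n e e e (showing first 6 of 20):
  [B e [B e [B e [B [B [B [B n] e] e] e]]]]
  [B e [B e [B [B e [B [B [B n] e] e]] e]]]
  [B e [B e [B [B [B e [B [B n] e]] e] e]]]
  [B e [B e [B [B [B [B e [B n]] e] e] e]]]
  [B e [B [B e [B e [B [B [B n] e] e]]] e]]
  [B e [B [B e [B [B e [B [B n] e]] e]] e]]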